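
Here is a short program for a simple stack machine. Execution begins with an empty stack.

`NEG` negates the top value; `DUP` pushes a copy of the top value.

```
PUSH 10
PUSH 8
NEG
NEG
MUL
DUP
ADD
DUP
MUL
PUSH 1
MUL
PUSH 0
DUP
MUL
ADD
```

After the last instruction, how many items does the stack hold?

PUSH 10 : 10
PUSH 8  : 10 8
NEG     : 10 -8
NEG     : 10 8
MUL     : 80
DUP     : 80 80
ADD     : 160
DUP     : 160 160
MUL     : 25600
PUSH 1  : 25600 1
MUL     : 25600
PUSH 0  : 25600 0
DUP     : 25600 0 0
MUL     : 25600 0
ADD     : 25600

1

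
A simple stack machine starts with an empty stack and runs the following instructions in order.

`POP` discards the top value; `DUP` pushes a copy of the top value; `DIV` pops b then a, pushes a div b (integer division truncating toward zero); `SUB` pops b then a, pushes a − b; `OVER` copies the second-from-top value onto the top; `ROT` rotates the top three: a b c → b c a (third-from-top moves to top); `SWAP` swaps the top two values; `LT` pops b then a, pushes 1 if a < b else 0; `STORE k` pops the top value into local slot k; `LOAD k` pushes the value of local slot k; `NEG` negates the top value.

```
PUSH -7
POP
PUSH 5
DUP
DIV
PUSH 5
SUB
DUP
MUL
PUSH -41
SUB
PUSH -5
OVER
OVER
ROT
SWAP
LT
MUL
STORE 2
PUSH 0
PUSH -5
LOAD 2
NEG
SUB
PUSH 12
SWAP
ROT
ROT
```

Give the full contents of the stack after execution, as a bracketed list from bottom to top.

PUSH -7   [-7]
POP       []
PUSH 5    [5]
DUP       [5, 5]
DIV       [1]
PUSH 5    [1, 5]
SUB       [-4]
DUP       [-4, -4]
MUL       [16]
PUSH -41  [16, -41]
SUB       [57]
PUSH -5   [57, -5]
OVER      [57, -5, 57]
OVER      [57, -5, 57, -5]
ROT       [57, 57, -5, -5]
SWAP      [57, 57, -5, -5]
LT        [57, 57, 0]
MUL       [57, 0]
STORE 2   [57]
PUSH 0    [57, 0]
PUSH -5   [57, 0, -5]
LOAD 2    [57, 0, -5, 0]
NEG       [57, 0, -5, 0]
SUB       [57, 0, -5]
PUSH 12   [57, 0, -5, 12]
SWAP      [57, 0, 12, -5]
ROT       [57, 12, -5, 0]
ROT       [57, -5, 0, 12]

[57, -5, 0, 12]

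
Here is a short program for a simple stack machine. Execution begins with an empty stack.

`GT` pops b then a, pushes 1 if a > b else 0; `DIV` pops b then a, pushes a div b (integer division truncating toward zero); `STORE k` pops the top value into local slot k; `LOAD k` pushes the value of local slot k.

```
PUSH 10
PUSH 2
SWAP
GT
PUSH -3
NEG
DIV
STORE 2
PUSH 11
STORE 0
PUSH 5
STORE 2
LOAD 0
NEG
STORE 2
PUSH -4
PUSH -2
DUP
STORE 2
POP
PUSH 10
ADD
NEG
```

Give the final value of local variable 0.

PUSH 10 : [10]
PUSH 2  : [10, 2]
SWAP    : [2, 10]
GT      : [0]
PUSH -3 : [0, -3]
NEG     : [0, 3]
DIV     : [0]
STORE 2 : []
PUSH 11 : [11]
STORE 0 : []
PUSH 5  : [5]
STORE 2 : []
LOAD 0  : [11]
NEG     : [-11]
STORE 2 : []
PUSH -4 : [-4]
PUSH -2 : [-4, -2]
DUP     : [-4, -2, -2]
STORE 2 : [-4, -2]
POP     : [-4]
PUSH 10 : [-4, 10]
ADD     : [6]
NEG     : [-6]

11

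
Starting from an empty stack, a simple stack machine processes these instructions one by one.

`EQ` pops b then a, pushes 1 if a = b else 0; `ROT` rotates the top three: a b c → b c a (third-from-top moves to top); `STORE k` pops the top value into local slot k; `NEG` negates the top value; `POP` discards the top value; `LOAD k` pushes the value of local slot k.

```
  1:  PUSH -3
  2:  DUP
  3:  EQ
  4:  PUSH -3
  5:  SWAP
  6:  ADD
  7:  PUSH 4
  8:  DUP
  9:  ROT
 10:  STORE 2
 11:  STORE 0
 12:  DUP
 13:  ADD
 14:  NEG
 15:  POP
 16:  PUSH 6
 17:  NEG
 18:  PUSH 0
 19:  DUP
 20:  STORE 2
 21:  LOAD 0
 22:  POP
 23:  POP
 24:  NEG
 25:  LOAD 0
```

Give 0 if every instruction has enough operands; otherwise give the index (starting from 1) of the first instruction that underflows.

0

PUSH -3 → [-3]
DUP     → [-3, -3]
EQ      → [1]
PUSH -3 → [1, -3]
SWAP    → [-3, 1]
ADD     → [-2]
PUSH 4  → [-2, 4]
DUP     → [-2, 4, 4]
ROT     → [4, 4, -2]
STORE 2 → [4, 4]
STORE 0 → [4]
DUP     → [4, 4]
ADD     → [8]
NEG     → [-8]
POP     → []
PUSH 6  → [6]
NEG     → [-6]
PUSH 0  → [-6, 0]
DUP     → [-6, 0, 0]
STORE 2 → [-6, 0]
LOAD 0  → [-6, 0, 4]
POP     → [-6, 0]
POP     → [-6]
NEG     → [6]
LOAD 0  → [6, 4]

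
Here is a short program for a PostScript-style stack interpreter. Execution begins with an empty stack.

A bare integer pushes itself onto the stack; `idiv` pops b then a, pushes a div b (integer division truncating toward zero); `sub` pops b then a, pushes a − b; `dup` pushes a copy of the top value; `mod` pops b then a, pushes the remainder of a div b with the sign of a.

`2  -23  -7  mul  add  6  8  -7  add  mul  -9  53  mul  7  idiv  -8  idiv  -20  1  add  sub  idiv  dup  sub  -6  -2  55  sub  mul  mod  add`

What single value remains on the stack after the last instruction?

2     [2]
-23   [2, -23]
-7    [2, -23, -7]
mul   [2, 161]
add   [163]
6     [163, 6]
8     [163, 6, 8]
-7    [163, 6, 8, -7]
add   [163, 6, 1]
mul   [163, 6]
-9    [163, 6, -9]
53    [163, 6, -9, 53]
mul   [163, 6, -477]
7     [163, 6, -477, 7]
idiv  [163, 6, -68]
-8    [163, 6, -68, -8]
idiv  [163, 6, 8]
-20   [163, 6, 8, -20]
1     [163, 6, 8, -20, 1]
add   [163, 6, 8, -19]
sub   [163, 6, 27]
idiv  [163, 0]
dup   [163, 0, 0]
sub   [163, 0]
-6    [163, 0, -6]
-2    [163, 0, -6, -2]
55    [163, 0, -6, -2, 55]
sub   [163, 0, -6, -57]
mul   [163, 0, 342]
mod   [163, 0]
add   [163]

163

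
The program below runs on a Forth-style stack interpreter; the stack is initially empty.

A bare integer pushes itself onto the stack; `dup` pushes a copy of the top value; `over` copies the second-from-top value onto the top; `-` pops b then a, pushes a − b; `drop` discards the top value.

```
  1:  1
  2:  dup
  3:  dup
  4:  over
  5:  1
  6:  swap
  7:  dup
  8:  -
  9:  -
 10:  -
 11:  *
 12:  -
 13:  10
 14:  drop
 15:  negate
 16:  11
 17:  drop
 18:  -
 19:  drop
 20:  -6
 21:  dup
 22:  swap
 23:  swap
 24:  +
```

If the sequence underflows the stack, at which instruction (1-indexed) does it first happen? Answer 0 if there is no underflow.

1      : 1
dup    : 1 1
dup    : 1 1 1
over   : 1 1 1 1
1      : 1 1 1 1 1
swap   : 1 1 1 1 1
dup    : 1 1 1 1 1 1
-      : 1 1 1 1 0
-      : 1 1 1 1
-      : 1 1 0
*      : 1 0
-      : 1
10     : 1 10
drop   : 1
negate : -1
11     : -1 11
drop   : -1
-  — needs 2 operands, stack has 1 → underflow

18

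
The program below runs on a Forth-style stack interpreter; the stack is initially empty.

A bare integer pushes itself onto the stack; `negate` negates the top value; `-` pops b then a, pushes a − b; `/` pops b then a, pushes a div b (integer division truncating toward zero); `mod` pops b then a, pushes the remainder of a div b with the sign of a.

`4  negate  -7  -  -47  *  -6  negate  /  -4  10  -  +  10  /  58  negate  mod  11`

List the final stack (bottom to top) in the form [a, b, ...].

4      -> [4]
negate -> [-4]
-7     -> [-4, -7]
-      -> [3]
-47    -> [3, -47]
*      -> [-141]
-6     -> [-141, -6]
negate -> [-141, 6]
/      -> [-23]
-4     -> [-23, -4]
10     -> [-23, -4, 10]
-      -> [-23, -14]
+      -> [-37]
10     -> [-37, 10]
/      -> [-3]
58     -> [-3, 58]
negate -> [-3, -58]
mod    -> [-3]
11     -> [-3, 11]

[-3, 11]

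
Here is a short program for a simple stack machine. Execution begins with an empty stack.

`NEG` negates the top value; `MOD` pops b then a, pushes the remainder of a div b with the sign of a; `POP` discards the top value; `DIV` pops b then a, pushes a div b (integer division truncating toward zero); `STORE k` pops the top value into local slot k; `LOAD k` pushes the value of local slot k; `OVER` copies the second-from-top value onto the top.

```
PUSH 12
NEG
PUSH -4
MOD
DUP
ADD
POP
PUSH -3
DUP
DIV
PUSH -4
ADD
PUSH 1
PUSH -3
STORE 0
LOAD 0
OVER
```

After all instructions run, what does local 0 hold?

PUSH 12 : [12]
NEG     : [-12]
PUSH -4 : [-12, -4]
MOD     : [0]
DUP     : [0, 0]
ADD     : [0]
POP     : []
PUSH -3 : [-3]
DUP     : [-3, -3]
DIV     : [1]
PUSH -4 : [1, -4]
ADD     : [-3]
PUSH 1  : [-3, 1]
PUSH -3 : [-3, 1, -3]
STORE 0 : [-3, 1]
LOAD 0  : [-3, 1, -3]
OVER    : [-3, 1, -3, 1]

-3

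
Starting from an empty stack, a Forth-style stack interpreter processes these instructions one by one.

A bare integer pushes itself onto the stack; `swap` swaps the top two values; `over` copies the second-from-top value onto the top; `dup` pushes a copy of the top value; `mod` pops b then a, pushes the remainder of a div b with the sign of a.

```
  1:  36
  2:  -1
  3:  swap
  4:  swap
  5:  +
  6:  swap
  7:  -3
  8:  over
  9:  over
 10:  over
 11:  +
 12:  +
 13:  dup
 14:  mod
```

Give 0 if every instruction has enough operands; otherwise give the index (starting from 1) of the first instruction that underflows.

6

36    36
-1    36 -1
swap  -1 36
swap  36 -1
+     35
swap  — needs 2 operands, stack has 1 → underflow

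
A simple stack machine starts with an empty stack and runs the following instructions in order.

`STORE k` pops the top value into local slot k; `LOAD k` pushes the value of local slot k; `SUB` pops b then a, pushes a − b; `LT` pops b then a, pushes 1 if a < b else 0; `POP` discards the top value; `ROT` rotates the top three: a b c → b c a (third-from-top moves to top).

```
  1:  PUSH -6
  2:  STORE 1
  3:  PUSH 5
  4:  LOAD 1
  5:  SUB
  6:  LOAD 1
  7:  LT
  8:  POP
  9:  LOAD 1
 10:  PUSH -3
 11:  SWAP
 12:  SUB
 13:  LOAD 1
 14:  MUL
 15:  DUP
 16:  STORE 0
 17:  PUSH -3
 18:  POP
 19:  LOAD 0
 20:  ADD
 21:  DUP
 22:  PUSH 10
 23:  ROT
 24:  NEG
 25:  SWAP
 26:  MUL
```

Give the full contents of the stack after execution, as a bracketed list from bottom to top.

PUSH -6 → -6
STORE 1 → (empty)
PUSH 5  → 5
LOAD 1  → 5 -6
SUB     → 11
LOAD 1  → 11 -6
LT      → 0
POP     → (empty)
LOAD 1  → -6
PUSH -3 → -6 -3
SWAP    → -3 -6
SUB     → 3
LOAD 1  → 3 -6
MUL     → -18
DUP     → -18 -18
STORE 0 → -18
PUSH -3 → -18 -3
POP     → -18
LOAD 0  → -18 -18
ADD     → -36
DUP     → -36 -36
PUSH 10 → -36 -36 10
ROT     → -36 10 -36
NEG     → -36 10 36
SWAP    → -36 36 10
MUL     → -36 360

[-36, 360]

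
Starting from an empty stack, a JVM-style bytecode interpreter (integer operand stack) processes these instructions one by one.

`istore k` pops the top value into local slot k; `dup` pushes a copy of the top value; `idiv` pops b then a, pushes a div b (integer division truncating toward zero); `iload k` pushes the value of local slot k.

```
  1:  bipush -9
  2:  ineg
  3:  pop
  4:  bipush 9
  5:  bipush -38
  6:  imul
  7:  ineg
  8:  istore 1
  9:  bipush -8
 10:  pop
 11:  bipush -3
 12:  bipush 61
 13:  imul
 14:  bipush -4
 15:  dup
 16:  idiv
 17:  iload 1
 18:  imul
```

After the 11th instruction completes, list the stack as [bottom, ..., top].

bipush -9  → [-9]
ineg       → [9]
pop        → []
bipush 9   → [9]
bipush -38 → [9, -38]
imul       → [-342]
ineg       → [342]
istore 1   → []
bipush -8  → [-8]
pop        → []
bipush -3  → [-3]

[-3]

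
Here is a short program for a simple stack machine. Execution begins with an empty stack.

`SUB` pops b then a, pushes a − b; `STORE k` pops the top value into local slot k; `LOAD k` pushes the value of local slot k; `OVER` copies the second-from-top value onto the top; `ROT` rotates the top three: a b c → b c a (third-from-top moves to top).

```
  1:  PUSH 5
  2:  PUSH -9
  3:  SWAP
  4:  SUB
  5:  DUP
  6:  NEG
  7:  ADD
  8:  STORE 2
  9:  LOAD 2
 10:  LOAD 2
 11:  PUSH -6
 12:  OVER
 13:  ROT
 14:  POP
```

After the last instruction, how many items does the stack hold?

3

PUSH 5  -> 5
PUSH -9 -> 5 -9
SWAP    -> -9 5
SUB     -> -14
DUP     -> -14 -14
NEG     -> -14 14
ADD     -> 0
STORE 2 -> (empty)
LOAD 2  -> 0
LOAD 2  -> 0 0
PUSH -6 -> 0 0 -6
OVER    -> 0 0 -6 0
ROT     -> 0 -6 0 0
POP     -> 0 -6 0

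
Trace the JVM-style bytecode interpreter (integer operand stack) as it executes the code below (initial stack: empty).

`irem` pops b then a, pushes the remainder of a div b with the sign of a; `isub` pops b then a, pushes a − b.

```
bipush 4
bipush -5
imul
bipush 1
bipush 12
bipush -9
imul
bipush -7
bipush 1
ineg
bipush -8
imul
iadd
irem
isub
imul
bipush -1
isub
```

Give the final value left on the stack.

bipush 4  -> [4]
bipush -5 -> [4, -5]
imul      -> [-20]
bipush 1  -> [-20, 1]
bipush 12 -> [-20, 1, 12]
bipush -9 -> [-20, 1, 12, -9]
imul      -> [-20, 1, -108]
bipush -7 -> [-20, 1, -108, -7]
bipush 1  -> [-20, 1, -108, -7, 1]
ineg      -> [-20, 1, -108, -7, -1]
bipush -8 -> [-20, 1, -108, -7, -1, -8]
imul      -> [-20, 1, -108, -7, 8]
iadd      -> [-20, 1, -108, 1]
irem      -> [-20, 1, 0]
isub      -> [-20, 1]
imul      -> [-20]
bipush -1 -> [-20, -1]
isub      -> [-19]

-19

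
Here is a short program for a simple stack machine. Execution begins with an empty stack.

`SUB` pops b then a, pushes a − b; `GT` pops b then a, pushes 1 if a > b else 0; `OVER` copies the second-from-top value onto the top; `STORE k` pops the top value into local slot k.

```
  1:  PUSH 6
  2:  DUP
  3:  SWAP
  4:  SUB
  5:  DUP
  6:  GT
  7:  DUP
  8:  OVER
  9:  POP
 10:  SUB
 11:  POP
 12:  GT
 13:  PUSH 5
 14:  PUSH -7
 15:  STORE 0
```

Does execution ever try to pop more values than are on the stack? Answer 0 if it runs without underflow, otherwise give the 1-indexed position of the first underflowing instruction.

12

PUSH 6 → 6
DUP    → 6 6
SWAP   → 6 6
SUB    → 0
DUP    → 0 0
GT     → 0
DUP    → 0 0
OVER   → 0 0 0
POP    → 0 0
SUB    → 0
POP    → (empty)
GT  — needs 2 operands, stack has 0 → underflow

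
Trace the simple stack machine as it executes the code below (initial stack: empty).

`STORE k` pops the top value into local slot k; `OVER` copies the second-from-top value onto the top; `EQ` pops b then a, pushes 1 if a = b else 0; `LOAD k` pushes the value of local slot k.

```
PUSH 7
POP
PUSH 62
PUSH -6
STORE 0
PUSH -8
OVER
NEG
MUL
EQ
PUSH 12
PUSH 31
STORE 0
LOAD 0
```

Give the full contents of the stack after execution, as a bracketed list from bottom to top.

PUSH 7  → 7
POP     → (empty)
PUSH 62 → 62
PUSH -6 → 62 -6
STORE 0 → 62
PUSH -8 → 62 -8
OVER    → 62 -8 62
NEG     → 62 -8 -62
MUL     → 62 496
EQ      → 0
PUSH 12 → 0 12
PUSH 31 → 0 12 31
STORE 0 → 0 12
LOAD 0  → 0 12 31

[0, 12, 31]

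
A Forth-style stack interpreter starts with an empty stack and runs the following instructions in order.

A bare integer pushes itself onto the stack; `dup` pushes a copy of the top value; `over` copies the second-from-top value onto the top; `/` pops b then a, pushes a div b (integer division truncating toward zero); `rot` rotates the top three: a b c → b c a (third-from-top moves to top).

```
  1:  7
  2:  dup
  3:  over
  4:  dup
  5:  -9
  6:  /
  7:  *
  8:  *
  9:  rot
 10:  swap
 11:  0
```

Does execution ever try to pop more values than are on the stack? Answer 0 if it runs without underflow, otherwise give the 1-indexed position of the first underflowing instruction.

9

7    -> 7
dup  -> 7 7
over -> 7 7 7
dup  -> 7 7 7 7
-9   -> 7 7 7 7 -9
/    -> 7 7 7 0
*    -> 7 7 0
*    -> 7 0
rot  — needs 3 operands, stack has 2 → underflow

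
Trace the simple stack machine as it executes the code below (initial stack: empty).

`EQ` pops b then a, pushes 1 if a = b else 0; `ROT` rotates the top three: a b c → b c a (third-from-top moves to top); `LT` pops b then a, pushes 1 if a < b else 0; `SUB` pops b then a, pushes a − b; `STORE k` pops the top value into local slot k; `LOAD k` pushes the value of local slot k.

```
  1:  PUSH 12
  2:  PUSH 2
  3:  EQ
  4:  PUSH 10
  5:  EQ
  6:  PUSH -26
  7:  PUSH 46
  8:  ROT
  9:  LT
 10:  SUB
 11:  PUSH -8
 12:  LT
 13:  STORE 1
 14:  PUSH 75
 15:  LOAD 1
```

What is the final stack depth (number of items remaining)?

2

PUSH 12  : [12]
PUSH 2   : [12, 2]
EQ       : [0]
PUSH 10  : [0, 10]
EQ       : [0]
PUSH -26 : [0, -26]
PUSH 46  : [0, -26, 46]
ROT      : [-26, 46, 0]
LT       : [-26, 0]
SUB      : [-26]
PUSH -8  : [-26, -8]
LT       : [1]
STORE 1  : []
PUSH 75  : [75]
LOAD 1   : [75, 1]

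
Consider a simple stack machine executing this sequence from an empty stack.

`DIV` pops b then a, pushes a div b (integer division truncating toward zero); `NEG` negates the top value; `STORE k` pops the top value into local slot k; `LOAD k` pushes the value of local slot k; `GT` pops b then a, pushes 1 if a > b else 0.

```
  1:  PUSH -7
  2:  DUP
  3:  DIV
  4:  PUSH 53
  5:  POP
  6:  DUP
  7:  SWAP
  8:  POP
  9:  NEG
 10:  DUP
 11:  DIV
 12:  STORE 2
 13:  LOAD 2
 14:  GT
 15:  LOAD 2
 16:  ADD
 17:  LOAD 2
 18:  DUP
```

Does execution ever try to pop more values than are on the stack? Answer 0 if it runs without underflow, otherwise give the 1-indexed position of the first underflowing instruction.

14

PUSH -7  [-7]
DUP      [-7, -7]
DIV      [1]
PUSH 53  [1, 53]
POP      [1]
DUP      [1, 1]
SWAP     [1, 1]
POP      [1]
NEG      [-1]
DUP      [-1, -1]
DIV      [1]
STORE 2  []
LOAD 2   [1]
GT  — needs 2 operands, stack has 1 → underflow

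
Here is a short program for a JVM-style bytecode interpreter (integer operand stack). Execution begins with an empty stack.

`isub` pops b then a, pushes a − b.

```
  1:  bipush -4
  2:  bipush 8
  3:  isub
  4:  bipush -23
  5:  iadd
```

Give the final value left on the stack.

-35

bipush -4  → [-4]
bipush 8   → [-4, 8]
isub       → [-12]
bipush -23 → [-12, -23]
iadd       → [-35]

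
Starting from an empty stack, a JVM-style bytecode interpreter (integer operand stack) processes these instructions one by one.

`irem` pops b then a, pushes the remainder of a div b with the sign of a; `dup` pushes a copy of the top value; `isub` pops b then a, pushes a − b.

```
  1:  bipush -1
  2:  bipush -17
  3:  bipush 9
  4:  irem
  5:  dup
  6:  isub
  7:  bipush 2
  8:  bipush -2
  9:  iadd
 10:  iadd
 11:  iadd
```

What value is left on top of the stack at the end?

bipush -1  → [-1]
bipush -17 → [-1, -17]
bipush 9   → [-1, -17, 9]
irem       → [-1, -8]
dup        → [-1, -8, -8]
isub       → [-1, 0]
bipush 2   → [-1, 0, 2]
bipush -2  → [-1, 0, 2, -2]
iadd       → [-1, 0, 0]
iadd       → [-1, 0]
iadd       → [-1]

-1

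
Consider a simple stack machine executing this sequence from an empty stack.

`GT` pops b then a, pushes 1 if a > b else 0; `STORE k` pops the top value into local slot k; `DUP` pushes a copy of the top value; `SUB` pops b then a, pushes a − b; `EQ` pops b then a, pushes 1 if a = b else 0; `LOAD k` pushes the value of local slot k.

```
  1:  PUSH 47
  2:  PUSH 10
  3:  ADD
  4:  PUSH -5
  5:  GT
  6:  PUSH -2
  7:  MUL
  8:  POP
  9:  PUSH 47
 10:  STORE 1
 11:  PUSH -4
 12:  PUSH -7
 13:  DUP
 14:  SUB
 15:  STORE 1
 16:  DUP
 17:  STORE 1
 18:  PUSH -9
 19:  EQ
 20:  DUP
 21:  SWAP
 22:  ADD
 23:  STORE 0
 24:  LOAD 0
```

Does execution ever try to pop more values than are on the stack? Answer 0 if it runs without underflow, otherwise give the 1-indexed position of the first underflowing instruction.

0

PUSH 47  [47]
PUSH 10  [47, 10]
ADD      [57]
PUSH -5  [57, -5]
GT       [1]
PUSH -2  [1, -2]
MUL      [-2]
POP      []
PUSH 47  [47]
STORE 1  []
PUSH -4  [-4]
PUSH -7  [-4, -7]
DUP      [-4, -7, -7]
SUB      [-4, 0]
STORE 1  [-4]
DUP      [-4, -4]
STORE 1  [-4]
PUSH -9  [-4, -9]
EQ       [0]
DUP      [0, 0]
SWAP     [0, 0]
ADD      [0]
STORE 0  []
LOAD 0   [0]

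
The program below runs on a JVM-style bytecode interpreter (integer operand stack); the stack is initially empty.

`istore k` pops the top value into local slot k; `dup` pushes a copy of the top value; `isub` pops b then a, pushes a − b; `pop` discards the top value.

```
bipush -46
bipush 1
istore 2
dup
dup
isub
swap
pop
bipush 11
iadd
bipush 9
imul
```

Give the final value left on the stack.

bipush -46 → [-46]
bipush 1   → [-46, 1]
istore 2   → [-46]
dup        → [-46, -46]
dup        → [-46, -46, -46]
isub       → [-46, 0]
swap       → [0, -46]
pop        → [0]
bipush 11  → [0, 11]
iadd       → [11]
bipush 9   → [11, 9]
imul       → [99]

99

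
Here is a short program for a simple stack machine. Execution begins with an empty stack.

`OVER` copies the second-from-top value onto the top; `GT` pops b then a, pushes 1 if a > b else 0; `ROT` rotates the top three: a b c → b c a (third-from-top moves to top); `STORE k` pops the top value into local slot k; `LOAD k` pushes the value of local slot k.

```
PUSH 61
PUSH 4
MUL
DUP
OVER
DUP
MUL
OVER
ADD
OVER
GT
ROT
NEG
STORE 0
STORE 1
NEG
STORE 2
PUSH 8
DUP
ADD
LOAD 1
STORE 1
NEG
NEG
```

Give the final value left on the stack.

PUSH 61  [61]
PUSH 4   [61, 4]
MUL      [244]
DUP      [244, 244]
OVER     [244, 244, 244]
DUP      [244, 244, 244, 244]
MUL      [244, 244, 59536]
OVER     [244, 244, 59536, 244]
ADD      [244, 244, 59780]
OVER     [244, 244, 59780, 244]
GT       [244, 244, 1]
ROT      [244, 1, 244]
NEG      [244, 1, -244]
STORE 0  [244, 1]
STORE 1  [244]
NEG      [-244]
STORE 2  []
PUSH 8   [8]
DUP      [8, 8]
ADD      [16]
LOAD 1   [16, 1]
STORE 1  [16]
NEG      [-16]
NEG      [16]

16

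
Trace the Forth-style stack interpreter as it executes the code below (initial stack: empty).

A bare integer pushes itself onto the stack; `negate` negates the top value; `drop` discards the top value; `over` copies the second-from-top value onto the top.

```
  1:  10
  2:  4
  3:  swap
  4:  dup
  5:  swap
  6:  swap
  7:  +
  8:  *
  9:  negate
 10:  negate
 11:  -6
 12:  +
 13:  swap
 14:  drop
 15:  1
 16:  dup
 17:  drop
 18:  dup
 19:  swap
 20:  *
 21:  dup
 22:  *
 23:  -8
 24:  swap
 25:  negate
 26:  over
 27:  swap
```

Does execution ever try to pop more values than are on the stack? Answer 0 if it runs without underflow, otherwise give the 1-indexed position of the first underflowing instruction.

10      10
4       10 4
swap    4 10
dup     4 10 10
swap    4 10 10
swap    4 10 10
+       4 20
*       80
negate  -80
negate  80
-6      80 -6
+       74
swap  — needs 2 operands, stack has 1 → underflow

13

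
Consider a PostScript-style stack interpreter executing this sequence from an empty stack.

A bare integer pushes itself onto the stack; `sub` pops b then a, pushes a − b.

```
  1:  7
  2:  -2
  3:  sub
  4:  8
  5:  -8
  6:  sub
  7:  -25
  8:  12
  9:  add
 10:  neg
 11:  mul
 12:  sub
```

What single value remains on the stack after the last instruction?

7   : [7]
-2  : [7, -2]
sub : [9]
8   : [9, 8]
-8  : [9, 8, -8]
sub : [9, 16]
-25 : [9, 16, -25]
12  : [9, 16, -25, 12]
add : [9, 16, -13]
neg : [9, 16, 13]
mul : [9, 208]
sub : [-199]

-199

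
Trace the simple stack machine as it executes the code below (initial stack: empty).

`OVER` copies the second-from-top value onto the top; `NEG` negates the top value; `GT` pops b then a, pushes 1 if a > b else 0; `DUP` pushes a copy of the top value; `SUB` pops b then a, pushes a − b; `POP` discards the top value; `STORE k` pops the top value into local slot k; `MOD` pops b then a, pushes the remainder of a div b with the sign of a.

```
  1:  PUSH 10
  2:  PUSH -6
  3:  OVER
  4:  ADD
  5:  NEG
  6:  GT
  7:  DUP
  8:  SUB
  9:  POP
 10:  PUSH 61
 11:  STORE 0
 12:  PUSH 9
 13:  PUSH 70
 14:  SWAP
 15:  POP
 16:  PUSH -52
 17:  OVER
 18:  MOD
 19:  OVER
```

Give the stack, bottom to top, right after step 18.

PUSH 10   [10]
PUSH -6   [10, -6]
OVER      [10, -6, 10]
ADD       [10, 4]
NEG       [10, -4]
GT        [1]
DUP       [1, 1]
SUB       [0]
POP       []
PUSH 61   [61]
STORE 0   []
PUSH 9    [9]
PUSH 70   [9, 70]
SWAP      [70, 9]
POP       [70]
PUSH -52  [70, -52]
OVER      [70, -52, 70]
MOD       [70, -52]

[70, -52]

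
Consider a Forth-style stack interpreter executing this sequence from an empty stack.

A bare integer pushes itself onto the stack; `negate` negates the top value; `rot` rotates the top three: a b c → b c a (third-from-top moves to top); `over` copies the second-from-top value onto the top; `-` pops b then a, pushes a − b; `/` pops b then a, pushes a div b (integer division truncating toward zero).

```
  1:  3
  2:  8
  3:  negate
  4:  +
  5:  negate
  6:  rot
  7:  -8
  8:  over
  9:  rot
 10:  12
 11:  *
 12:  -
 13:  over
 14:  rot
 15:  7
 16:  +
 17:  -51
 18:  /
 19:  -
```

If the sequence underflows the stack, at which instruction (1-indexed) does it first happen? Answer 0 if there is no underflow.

6

3      : 3
8      : 3 8
negate : 3 -8
+      : -5
negate : 5
rot  — needs 3 operands, stack has 1 → underflow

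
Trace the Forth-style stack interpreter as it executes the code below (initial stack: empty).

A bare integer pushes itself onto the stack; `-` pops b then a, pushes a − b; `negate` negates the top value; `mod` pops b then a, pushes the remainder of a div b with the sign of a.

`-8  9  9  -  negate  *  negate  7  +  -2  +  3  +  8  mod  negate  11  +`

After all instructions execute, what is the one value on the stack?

-8      [-8]
9       [-8, 9]
9       [-8, 9, 9]
-       [-8, 0]
negate  [-8, 0]
*       [0]
negate  [0]
7       [0, 7]
+       [7]
-2      [7, -2]
+       [5]
3       [5, 3]
+       [8]
8       [8, 8]
mod     [0]
negate  [0]
11      [0, 11]
+       [11]

11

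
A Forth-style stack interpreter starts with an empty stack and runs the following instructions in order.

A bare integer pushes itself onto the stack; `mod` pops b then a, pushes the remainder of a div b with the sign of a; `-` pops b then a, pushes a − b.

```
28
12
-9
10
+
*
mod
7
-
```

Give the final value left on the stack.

-3

28  → [28]
12  → [28, 12]
-9  → [28, 12, -9]
10  → [28, 12, -9, 10]
+   → [28, 12, 1]
*   → [28, 12]
mod → [4]
7   → [4, 7]
-   → [-3]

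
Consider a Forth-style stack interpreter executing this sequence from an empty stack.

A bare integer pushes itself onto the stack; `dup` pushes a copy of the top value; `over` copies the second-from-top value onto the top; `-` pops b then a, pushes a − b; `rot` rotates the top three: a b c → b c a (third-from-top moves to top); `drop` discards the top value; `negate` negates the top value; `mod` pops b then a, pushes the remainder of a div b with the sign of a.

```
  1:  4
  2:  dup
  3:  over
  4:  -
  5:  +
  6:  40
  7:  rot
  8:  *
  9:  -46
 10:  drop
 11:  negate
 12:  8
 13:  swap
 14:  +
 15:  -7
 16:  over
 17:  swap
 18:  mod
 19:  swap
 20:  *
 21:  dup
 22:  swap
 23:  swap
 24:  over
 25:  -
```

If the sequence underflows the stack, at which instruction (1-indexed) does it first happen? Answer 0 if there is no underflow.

7

4    → [4]
dup  → [4, 4]
over → [4, 4, 4]
-    → [4, 0]
+    → [4]
40   → [4, 40]
rot  — needs 3 operands, stack has 2 → underflow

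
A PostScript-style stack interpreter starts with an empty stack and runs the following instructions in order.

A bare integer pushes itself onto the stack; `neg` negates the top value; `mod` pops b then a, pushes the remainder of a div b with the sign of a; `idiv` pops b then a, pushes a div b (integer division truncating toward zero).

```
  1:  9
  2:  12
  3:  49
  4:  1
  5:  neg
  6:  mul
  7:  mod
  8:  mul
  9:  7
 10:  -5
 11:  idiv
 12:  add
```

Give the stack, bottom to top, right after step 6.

9   → [9]
12  → [9, 12]
49  → [9, 12, 49]
1   → [9, 12, 49, 1]
neg → [9, 12, 49, -1]
mul → [9, 12, -49]

[9, 12, -49]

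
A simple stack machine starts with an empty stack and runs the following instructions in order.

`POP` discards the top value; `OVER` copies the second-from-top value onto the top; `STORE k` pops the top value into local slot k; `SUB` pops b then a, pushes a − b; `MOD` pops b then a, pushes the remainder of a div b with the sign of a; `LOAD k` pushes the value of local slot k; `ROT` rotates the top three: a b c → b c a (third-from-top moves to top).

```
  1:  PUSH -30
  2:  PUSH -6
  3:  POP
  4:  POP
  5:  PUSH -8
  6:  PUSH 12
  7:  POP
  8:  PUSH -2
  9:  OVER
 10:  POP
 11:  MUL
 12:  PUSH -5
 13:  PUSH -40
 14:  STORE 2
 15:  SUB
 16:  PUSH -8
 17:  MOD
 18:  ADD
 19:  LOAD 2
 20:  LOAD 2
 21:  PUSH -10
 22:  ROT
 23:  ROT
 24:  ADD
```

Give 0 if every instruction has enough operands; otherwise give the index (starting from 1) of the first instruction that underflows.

PUSH -30 : -30
PUSH -6  : -30 -6
POP      : -30
POP      : (empty)
PUSH -8  : -8
PUSH 12  : -8 12
POP      : -8
PUSH -2  : -8 -2
OVER     : -8 -2 -8
POP      : -8 -2
MUL      : 16
PUSH -5  : 16 -5
PUSH -40 : 16 -5 -40
STORE 2  : 16 -5
SUB      : 21
PUSH -8  : 21 -8
MOD      : 5
ADD  — needs 2 operands, stack has 1 → underflow

18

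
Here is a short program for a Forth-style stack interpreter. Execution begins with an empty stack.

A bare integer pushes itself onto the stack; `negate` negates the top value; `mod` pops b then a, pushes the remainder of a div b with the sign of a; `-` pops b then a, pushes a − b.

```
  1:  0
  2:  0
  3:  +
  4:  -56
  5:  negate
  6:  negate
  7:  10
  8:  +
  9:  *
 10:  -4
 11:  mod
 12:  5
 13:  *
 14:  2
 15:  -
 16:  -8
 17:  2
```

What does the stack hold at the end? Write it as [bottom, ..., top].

0      → 0
0      → 0 0
+      → 0
-56    → 0 -56
negate → 0 56
negate → 0 -56
10     → 0 -56 10
+      → 0 -46
*      → 0
-4     → 0 -4
mod    → 0
5      → 0 5
*      → 0
2      → 0 2
-      → -2
-8     → -2 -8
2      → -2 -8 2

[-2, -8, 2]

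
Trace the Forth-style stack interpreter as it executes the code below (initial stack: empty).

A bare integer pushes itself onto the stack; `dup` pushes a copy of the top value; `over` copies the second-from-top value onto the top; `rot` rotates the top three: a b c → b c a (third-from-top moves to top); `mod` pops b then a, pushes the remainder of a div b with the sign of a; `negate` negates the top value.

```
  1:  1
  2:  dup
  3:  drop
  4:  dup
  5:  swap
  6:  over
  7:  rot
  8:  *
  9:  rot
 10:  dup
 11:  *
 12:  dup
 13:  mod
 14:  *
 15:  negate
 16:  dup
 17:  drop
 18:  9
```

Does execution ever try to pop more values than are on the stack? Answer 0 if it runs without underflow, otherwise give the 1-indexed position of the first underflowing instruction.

9

1    -> [1]
dup  -> [1, 1]
drop -> [1]
dup  -> [1, 1]
swap -> [1, 1]
over -> [1, 1, 1]
rot  -> [1, 1, 1]
*    -> [1, 1]
rot  — needs 3 operands, stack has 2 → underflow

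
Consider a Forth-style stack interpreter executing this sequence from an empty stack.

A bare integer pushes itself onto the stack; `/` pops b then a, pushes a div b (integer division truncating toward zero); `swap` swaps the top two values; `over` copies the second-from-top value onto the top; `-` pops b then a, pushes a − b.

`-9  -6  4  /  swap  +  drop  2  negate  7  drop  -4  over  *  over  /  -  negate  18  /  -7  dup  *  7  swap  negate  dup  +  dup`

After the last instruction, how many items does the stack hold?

-9      [-9]
-6      [-9, -6]
4       [-9, -6, 4]
/       [-9, -1]
swap    [-1, -9]
+       [-10]
drop    []
2       [2]
negate  [-2]
7       [-2, 7]
drop    [-2]
-4      [-2, -4]
over    [-2, -4, -2]
*       [-2, 8]
over    [-2, 8, -2]
/       [-2, -4]
-       [2]
negate  [-2]
18      [-2, 18]
/       [0]
-7      [0, -7]
dup     [0, -7, -7]
*       [0, 49]
7       [0, 49, 7]
swap    [0, 7, 49]
negate  [0, 7, -49]
dup     [0, 7, -49, -49]
+       [0, 7, -98]
dup     [0, 7, -98, -98]

4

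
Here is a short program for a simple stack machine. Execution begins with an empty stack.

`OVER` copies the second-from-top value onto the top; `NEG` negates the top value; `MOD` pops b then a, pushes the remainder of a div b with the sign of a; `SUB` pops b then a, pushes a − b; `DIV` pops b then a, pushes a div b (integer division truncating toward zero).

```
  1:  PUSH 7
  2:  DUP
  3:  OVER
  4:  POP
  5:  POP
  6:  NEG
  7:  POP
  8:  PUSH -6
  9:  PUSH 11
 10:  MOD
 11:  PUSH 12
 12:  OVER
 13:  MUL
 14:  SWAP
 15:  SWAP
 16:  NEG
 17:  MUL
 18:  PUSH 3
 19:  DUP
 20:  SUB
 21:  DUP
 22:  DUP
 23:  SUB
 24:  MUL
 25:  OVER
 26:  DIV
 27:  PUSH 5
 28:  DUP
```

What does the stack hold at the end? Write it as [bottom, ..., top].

PUSH 7   [7]
DUP      [7, 7]
OVER     [7, 7, 7]
POP      [7, 7]
POP      [7]
NEG      [-7]
POP      []
PUSH -6  [-6]
PUSH 11  [-6, 11]
MOD      [-6]
PUSH 12  [-6, 12]
OVER     [-6, 12, -6]
MUL      [-6, -72]
SWAP     [-72, -6]
SWAP     [-6, -72]
NEG      [-6, 72]
MUL      [-432]
PUSH 3   [-432, 3]
DUP      [-432, 3, 3]
SUB      [-432, 0]
DUP      [-432, 0, 0]
DUP      [-432, 0, 0, 0]
SUB      [-432, 0, 0]
MUL      [-432, 0]
OVER     [-432, 0, -432]
DIV      [-432, 0]
PUSH 5   [-432, 0, 5]
DUP      [-432, 0, 5, 5]

[-432, 0, 5, 5]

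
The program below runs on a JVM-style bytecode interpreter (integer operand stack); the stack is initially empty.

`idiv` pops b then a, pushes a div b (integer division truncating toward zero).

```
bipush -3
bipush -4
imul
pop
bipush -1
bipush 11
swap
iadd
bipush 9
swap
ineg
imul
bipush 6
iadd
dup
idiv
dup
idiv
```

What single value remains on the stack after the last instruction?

1

bipush -3 → -3
bipush -4 → -3 -4
imul      → 12
pop       → (empty)
bipush -1 → -1
bipush 11 → -1 11
swap      → 11 -1
iadd      → 10
bipush 9  → 10 9
swap      → 9 10
ineg      → 9 -10
imul      → -90
bipush 6  → -90 6
iadd      → -84
dup       → -84 -84
idiv      → 1
dup       → 1 1
idiv      → 1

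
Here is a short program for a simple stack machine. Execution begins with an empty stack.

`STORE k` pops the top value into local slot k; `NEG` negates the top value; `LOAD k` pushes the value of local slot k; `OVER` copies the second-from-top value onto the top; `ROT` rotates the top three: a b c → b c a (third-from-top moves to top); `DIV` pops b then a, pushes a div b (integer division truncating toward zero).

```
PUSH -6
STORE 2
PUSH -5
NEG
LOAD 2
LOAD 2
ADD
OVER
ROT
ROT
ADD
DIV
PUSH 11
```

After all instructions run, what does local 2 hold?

PUSH -6  [-6]
STORE 2  []
PUSH -5  [-5]
NEG      [5]
LOAD 2   [5, -6]
LOAD 2   [5, -6, -6]
ADD      [5, -12]
OVER     [5, -12, 5]
ROT      [-12, 5, 5]
ROT      [5, 5, -12]
ADD      [5, -7]
DIV      [0]
PUSH 11  [0, 11]

-6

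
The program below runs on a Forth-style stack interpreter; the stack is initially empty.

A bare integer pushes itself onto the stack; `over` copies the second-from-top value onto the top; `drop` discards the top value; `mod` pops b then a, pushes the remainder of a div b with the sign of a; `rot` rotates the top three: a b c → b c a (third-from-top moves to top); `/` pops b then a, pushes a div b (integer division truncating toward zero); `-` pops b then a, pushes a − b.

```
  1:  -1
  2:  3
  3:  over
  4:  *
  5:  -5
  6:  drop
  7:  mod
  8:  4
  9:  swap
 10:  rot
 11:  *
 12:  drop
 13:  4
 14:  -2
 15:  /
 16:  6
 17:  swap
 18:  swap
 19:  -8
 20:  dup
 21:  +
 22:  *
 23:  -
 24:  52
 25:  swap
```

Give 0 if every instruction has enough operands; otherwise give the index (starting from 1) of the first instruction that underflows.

10

-1    [-1]
3     [-1, 3]
over  [-1, 3, -1]
*     [-1, -3]
-5    [-1, -3, -5]
drop  [-1, -3]
mod   [-1]
4     [-1, 4]
swap  [4, -1]
rot  — needs 3 operands, stack has 2 → underflow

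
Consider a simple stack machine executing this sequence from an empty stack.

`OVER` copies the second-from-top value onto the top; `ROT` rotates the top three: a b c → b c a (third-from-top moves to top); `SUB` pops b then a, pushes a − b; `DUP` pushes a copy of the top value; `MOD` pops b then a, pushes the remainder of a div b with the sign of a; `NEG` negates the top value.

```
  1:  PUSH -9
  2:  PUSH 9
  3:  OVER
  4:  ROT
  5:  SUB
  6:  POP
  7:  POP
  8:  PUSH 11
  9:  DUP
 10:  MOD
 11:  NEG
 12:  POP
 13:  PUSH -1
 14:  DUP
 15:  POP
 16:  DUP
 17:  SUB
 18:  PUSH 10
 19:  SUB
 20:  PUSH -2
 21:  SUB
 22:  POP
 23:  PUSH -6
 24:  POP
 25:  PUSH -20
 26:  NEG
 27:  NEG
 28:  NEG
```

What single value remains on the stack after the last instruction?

20

PUSH -9   -9
PUSH 9    -9 9
OVER      -9 9 -9
ROT       9 -9 -9
SUB       9 0
POP       9
POP       (empty)
PUSH 11   11
DUP       11 11
MOD       0
NEG       0
POP       (empty)
PUSH -1   -1
DUP       -1 -1
POP       -1
DUP       -1 -1
SUB       0
PUSH 10   0 10
SUB       -10
PUSH -2   -10 -2
SUB       -8
POP       (empty)
PUSH -6   -6
POP       (empty)
PUSH -20  -20
NEG       20
NEG       -20
NEG       20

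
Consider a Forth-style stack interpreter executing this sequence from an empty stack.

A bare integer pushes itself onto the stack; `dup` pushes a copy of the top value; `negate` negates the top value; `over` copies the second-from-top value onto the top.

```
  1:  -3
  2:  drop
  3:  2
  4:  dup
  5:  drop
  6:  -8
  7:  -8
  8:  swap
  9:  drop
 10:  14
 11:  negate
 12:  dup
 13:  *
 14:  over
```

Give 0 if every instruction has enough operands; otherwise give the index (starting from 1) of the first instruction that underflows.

-3      -3
drop    (empty)
2       2
dup     2 2
drop    2
-8      2 -8
-8      2 -8 -8
swap    2 -8 -8
drop    2 -8
14      2 -8 14
negate  2 -8 -14
dup     2 -8 -14 -14
*       2 -8 196
over    2 -8 196 -8

0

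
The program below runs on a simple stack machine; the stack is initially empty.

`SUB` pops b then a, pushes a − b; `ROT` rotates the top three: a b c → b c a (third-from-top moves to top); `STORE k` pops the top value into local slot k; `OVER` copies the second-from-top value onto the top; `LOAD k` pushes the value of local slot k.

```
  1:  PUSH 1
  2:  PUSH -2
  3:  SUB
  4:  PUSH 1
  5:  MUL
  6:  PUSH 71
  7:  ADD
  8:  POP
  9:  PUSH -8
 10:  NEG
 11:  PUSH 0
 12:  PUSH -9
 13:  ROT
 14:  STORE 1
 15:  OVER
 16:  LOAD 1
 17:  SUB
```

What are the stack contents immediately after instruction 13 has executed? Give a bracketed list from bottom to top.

[0, -9, 8]

PUSH 1  → [1]
PUSH -2 → [1, -2]
SUB     → [3]
PUSH 1  → [3, 1]
MUL     → [3]
PUSH 71 → [3, 71]
ADD     → [74]
POP     → []
PUSH -8 → [-8]
NEG     → [8]
PUSH 0  → [8, 0]
PUSH -9 → [8, 0, -9]
ROT     → [0, -9, 8]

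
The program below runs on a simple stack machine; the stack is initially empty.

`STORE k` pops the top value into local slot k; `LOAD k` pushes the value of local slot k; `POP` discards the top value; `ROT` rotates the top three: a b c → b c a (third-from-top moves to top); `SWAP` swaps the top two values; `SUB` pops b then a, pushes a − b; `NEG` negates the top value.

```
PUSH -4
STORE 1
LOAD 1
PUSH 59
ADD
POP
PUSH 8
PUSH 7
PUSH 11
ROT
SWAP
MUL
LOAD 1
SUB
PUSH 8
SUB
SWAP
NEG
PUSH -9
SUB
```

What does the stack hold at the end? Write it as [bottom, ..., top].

PUSH -4 → [-4]
STORE 1 → []
LOAD 1  → [-4]
PUSH 59 → [-4, 59]
ADD     → [55]
POP     → []
PUSH 8  → [8]
PUSH 7  → [8, 7]
PUSH 11 → [8, 7, 11]
ROT     → [7, 11, 8]
SWAP    → [7, 8, 11]
MUL     → [7, 88]
LOAD 1  → [7, 88, -4]
SUB     → [7, 92]
PUSH 8  → [7, 92, 8]
SUB     → [7, 84]
SWAP    → [84, 7]
NEG     → [84, -7]
PUSH -9 → [84, -7, -9]
SUB     → [84, 2]

[84, 2]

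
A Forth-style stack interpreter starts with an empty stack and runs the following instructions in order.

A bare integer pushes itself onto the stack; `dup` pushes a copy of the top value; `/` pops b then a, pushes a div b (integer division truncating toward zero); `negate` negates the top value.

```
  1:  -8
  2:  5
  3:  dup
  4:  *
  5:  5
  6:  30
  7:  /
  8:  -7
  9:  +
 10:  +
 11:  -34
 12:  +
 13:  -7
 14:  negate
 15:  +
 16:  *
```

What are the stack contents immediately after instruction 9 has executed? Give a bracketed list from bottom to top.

[-8, 25, -7]

-8  : -8
5   : -8 5
dup : -8 5 5
*   : -8 25
5   : -8 25 5
30  : -8 25 5 30
/   : -8 25 0
-7  : -8 25 0 -7
+   : -8 25 -7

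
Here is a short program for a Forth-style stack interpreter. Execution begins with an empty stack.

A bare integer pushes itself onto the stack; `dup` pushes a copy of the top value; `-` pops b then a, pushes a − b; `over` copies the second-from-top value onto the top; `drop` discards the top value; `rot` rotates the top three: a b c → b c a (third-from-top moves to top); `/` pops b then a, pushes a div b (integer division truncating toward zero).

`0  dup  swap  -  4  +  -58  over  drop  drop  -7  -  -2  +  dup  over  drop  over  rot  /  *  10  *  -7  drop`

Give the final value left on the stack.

90

0     [0]
dup   [0, 0]
swap  [0, 0]
-     [0]
4     [0, 4]
+     [4]
-58   [4, -58]
over  [4, -58, 4]
drop  [4, -58]
drop  [4]
-7    [4, -7]
-     [11]
-2    [11, -2]
+     [9]
dup   [9, 9]
over  [9, 9, 9]
drop  [9, 9]
over  [9, 9, 9]
rot   [9, 9, 9]
/     [9, 1]
*     [9]
10    [9, 10]
*     [90]
-7    [90, -7]
drop  [90]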